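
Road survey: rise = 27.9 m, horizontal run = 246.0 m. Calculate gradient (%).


Formula: Gradient = rise / run * 100
Gradient = 27.9 / 246.0 * 100 = 11.3%

11.3


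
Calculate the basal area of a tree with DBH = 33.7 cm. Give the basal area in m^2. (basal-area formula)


Formula: BA = pi * (DBH/2)^2 / 10000  (cm^2 to m^2)
Radius = DBH/2 = 33.7/2 = 16.85 cm
BA = pi * 16.85^2 / 10000
   = 891.9688 cm^2 / 10000
   = 0.0892 m^2

0.0892


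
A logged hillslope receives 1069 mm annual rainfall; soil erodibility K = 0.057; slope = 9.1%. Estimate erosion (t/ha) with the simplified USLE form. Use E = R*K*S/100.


Formula: E = R * K * S / 100  (simplified USLE)
R * K = 1069 * 0.057 = 60.933
E = 60.933 * 9.1 / 100 = 5.54 t/ha

5.54


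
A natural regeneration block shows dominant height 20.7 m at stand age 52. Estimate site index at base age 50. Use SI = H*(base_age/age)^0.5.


Formula: SI = H_dom * (base_age / age)^0.5
Age ratio = 50 / 52 = 0.96154
sqrt(age_ratio) = 0.98058
SI = 20.7 * 0.98058 = 20.3 m

20.3


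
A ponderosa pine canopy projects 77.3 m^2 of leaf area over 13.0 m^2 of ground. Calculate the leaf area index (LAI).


Formula: LAI = total leaf area / ground area  (dimensionless)
LAI = 77.3 m^2 / 13.0 m^2
LAI = 5.95

5.95


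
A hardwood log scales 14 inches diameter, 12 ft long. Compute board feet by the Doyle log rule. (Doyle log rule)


Doyle: BF = (D - 4)^2 * L / 16
Adjusted diameter = 14 - 4 = 10 in
(D-4)^2 = 10^2 = 100
BF = 100 * 12 / 16 = 75 BF

75


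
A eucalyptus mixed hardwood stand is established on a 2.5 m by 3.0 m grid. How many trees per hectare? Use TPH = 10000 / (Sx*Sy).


Formula: TPH = 10000 m^2/ha / (spacing_x * spacing_y)
Area per tree = 2.5 m * 3.0 m = 7.5 m^2
TPH = 10000 / 7.5 = 1333 trees/ha

1333


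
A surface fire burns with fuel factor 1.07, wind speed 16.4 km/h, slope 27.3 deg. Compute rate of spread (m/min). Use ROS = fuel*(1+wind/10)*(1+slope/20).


Formula: ROS = fuel * (1 + wind/10) * (1 + slope/20)
Wind factor = 1 + 16.4/10 = 2.64
Slope factor = 1 + 27.3/20 = 2.365
ROS = 1.07 * 2.64 * 2.365 = 6.68 m/min

6.68


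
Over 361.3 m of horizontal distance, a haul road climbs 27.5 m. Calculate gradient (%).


Formula: Gradient = rise / run * 100
Gradient = 27.5 / 361.3 * 100 = 7.6%

7.6


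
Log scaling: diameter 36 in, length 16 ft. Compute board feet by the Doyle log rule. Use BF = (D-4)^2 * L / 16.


Doyle: BF = (D - 4)^2 * L / 16
Adjusted diameter = 36 - 4 = 32 in
(D-4)^2 = 32^2 = 1024
BF = 1024 * 16 / 16 = 1024 BF

1024


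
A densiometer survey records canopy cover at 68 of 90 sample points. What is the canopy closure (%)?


Formula: Canopy closure = covered points / total points * 100
Closure = 68 / 90 * 100
Closure = 0.7556 * 100 = 75.6%

75.6


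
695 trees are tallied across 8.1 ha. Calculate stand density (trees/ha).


Formula: Stand Density = N_trees / Area_ha
Density = 695 trees / 8.1 ha
Density = 86 trees/ha

86


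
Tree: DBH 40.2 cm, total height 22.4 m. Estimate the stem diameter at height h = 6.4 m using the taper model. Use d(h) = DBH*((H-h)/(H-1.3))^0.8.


Taper: d(h) = DBH * ((H - h) / (H - 1.3))^0.8
Numerator = H - h = 22.4 - 6.4 = 16.0 m
Denominator = H - 1.3 = 22.4 - 1.3 = 21.1 m
Ratio = 16.0 / 21.1 = 0.75829
d = 40.2 * 0.75829^0.8 = 32.2 cm

32.2


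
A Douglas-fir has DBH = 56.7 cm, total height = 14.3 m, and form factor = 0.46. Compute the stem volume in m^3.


Formula: V = pi * (DBH/200)^2 * H * ff
Radius = DBH/200 = 56.7/200 = 0.2835 m
Radius^2 = 0.2835^2 = 0.08037225 m^2
V = pi * 0.08037225 * 14.3 * 0.46
V = 1.661 m^3

1.661


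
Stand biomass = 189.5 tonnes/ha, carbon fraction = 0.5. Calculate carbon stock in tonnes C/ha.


Formula: Carbon Stock = Biomass * Carbon Fraction
C = 189.5 t/ha * 0.5
C = 94.8 t C/ha

94.8


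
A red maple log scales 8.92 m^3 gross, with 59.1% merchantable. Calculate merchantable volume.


Formula: MV = V_total * (merchantable_pct / 100)
Merchantable fraction = 59.1% / 100 = 0.591
MV = 8.92 m^3 * 0.591 = 5.272 m^3

5.272


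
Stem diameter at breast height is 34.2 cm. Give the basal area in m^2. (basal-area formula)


Formula: BA = pi * (DBH/2)^2 / 10000  (cm^2 to m^2)
Radius = DBH/2 = 34.2/2 = 17.1 cm
BA = pi * 17.1^2 / 10000
   = 918.6331 cm^2 / 10000
   = 0.0919 m^2

0.0919


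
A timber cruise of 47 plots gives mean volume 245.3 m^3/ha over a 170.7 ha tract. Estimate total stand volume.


Formula: Total Volume = Mean Volume per ha * Total Area
Total Volume = 245.3 m^3/ha * 170.7 ha
Total Volume = 41873 m^3

41873


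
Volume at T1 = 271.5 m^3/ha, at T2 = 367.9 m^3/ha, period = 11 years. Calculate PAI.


Formula: PAI = (V_T2 - V_T1) / (T2 - T1)
Volume increment = 367.9 - 271.5 = 96.4 m^3/ha
PAI = 96.4 / 11 = 8.76 m^3/ha/year

8.76


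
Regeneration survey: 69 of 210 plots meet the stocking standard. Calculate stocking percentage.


Formula: Stocking % = stocked plots / total plots * 100
Stocking = 69 / 210 * 100
Stocking = 0.3286 * 100 = 32.9%

32.9


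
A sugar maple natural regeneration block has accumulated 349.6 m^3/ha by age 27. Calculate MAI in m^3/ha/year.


Formula: MAI = Total Volume / Stand Age
MAI = 349.6 m^3/ha / 27 years
MAI = 12.95 m^3/ha/year

12.95


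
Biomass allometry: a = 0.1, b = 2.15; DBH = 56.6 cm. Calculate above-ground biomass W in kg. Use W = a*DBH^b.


Formula: W = a * DBH^b  (allometric power law)
DBH^b = 56.6^2.15 = 5868.8813
W = 0.1 * 5868.8813 = 586.9 kg

586.9


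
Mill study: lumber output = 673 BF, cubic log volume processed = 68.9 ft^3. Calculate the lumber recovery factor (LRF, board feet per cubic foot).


Formula: LRF = Lumber Output (BF) / Log Input (ft^3)
LRF = 673 BF / 68.9 ft^3
LRF = 9.77 BF/ft^3

9.77


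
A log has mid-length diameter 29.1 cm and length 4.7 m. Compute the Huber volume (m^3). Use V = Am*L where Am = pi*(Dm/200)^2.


Huber: V = Am * L,  Am = pi*(Dm/200)^2
Am = pi*(29.1/200)^2 = 0.066508 m^2
V = 0.066508*4.7 = 0.3126 m^3

0.3126


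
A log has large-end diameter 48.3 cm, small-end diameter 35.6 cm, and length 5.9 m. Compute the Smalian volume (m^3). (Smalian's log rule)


Smalian: V = (A1 + A2)/2 * L,  A = pi*(D/200)^2
A1 = pi*(48.3/200)^2 = 0.183225 m^2
A2 = pi*(35.6/200)^2 = 0.099538 m^2
V = (0.183225+0.099538)/2*5.9 = 0.8342 m^3

0.8342


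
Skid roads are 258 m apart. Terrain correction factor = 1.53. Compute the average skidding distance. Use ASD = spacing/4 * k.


Formula: ASD = (spacing / 4) * correction
Uncorrected distance = spacing / 4 = 258 / 4 = 64.5 m
ASD = 64.5 * 1.53 = 99 m

99


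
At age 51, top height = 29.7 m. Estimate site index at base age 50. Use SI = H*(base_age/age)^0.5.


Formula: SI = H_dom * (base_age / age)^0.5
Age ratio = 50 / 51 = 0.98039
sqrt(age_ratio) = 0.99015
SI = 29.7 * 0.99015 = 29.4 m

29.4


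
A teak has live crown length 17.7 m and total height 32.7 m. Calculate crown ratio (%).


Formula: Crown Ratio = (Crown Length / Total Height) * 100
CR = (17.7 m / 32.7 m) * 100
CR = 0.5413 * 100 = 54.1%

54.1


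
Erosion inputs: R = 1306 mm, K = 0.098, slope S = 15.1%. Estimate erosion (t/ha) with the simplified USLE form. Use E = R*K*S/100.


Formula: E = R * K * S / 100  (simplified USLE)
R * K = 1306 * 0.098 = 127.988
E = 127.988 * 15.1 / 100 = 19.33 t/ha

19.33


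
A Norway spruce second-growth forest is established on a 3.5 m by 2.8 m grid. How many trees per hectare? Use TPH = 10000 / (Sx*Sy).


Formula: TPH = 10000 m^2/ha / (spacing_x * spacing_y)
Area per tree = 3.5 m * 2.8 m = 9.8 m^2
TPH = 10000 / 9.8 = 1020 trees/ha

1020


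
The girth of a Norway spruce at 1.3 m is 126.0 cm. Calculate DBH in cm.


Formula: DBH = C / pi
DBH = 126.0 / pi
pi = 3.14159...
DBH = 40.1 cm

40.1


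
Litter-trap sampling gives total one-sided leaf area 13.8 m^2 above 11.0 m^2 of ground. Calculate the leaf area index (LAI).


Formula: LAI = total leaf area / ground area  (dimensionless)
LAI = 13.8 m^2 / 11.0 m^2
LAI = 1.25

1.25


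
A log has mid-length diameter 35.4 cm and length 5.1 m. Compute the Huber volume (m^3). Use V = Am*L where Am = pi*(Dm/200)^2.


Huber: V = Am * L,  Am = pi*(Dm/200)^2
Am = pi*(35.4/200)^2 = 0.098423 m^2
V = 0.098423*5.1 = 0.502 m^3

0.502


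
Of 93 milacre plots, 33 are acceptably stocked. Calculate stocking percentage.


Formula: Stocking % = stocked plots / total plots * 100
Stocking = 33 / 93 * 100
Stocking = 0.3548 * 100 = 35.5%

35.5


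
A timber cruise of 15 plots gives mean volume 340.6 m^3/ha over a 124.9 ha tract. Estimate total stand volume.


Formula: Total Volume = Mean Volume per ha * Total Area
Total Volume = 340.6 m^3/ha * 124.9 ha
Total Volume = 42541 m^3

42541


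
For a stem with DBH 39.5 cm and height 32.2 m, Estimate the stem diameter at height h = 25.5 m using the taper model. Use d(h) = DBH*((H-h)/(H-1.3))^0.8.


Taper: d(h) = DBH * ((H - h) / (H - 1.3))^0.8
Numerator = H - h = 32.2 - 25.5 = 6.7 m
Denominator = H - 1.3 = 32.2 - 1.3 = 30.9 m
Ratio = 6.7 / 30.9 = 0.21683
d = 39.5 * 0.21683^0.8 = 11.6 cm

11.6


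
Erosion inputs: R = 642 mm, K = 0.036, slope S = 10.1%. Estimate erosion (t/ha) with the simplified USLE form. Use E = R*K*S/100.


Formula: E = R * K * S / 100  (simplified USLE)
R * K = 642 * 0.036 = 23.112
E = 23.112 * 10.1 / 100 = 2.33 t/ha

2.33


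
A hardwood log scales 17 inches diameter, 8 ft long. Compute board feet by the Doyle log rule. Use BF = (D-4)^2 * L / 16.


Doyle: BF = (D - 4)^2 * L / 16
Adjusted diameter = 17 - 4 = 13 in
(D-4)^2 = 13^2 = 169
BF = 169 * 8 / 16 = 85 BF

85


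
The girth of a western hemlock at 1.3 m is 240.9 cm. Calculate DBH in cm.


Formula: DBH = C / pi
DBH = 240.9 / pi
pi = 3.14159...
DBH = 76.7 cm

76.7


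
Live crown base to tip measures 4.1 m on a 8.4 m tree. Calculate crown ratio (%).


Formula: Crown Ratio = (Crown Length / Total Height) * 100
CR = (4.1 m / 8.4 m) * 100
CR = 0.4881 * 100 = 48.8%

48.8


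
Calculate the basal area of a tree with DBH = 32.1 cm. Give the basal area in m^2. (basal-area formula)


Formula: BA = pi * (DBH/2)^2 / 10000  (cm^2 to m^2)
Radius = DBH/2 = 32.1/2 = 16.05 cm
BA = pi * 16.05^2 / 10000
   = 809.2821 cm^2 / 10000
   = 0.0809 m^2

0.0809


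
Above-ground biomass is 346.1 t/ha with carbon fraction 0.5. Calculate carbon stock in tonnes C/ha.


Formula: Carbon Stock = Biomass * Carbon Fraction
C = 346.1 t/ha * 0.5
C = 173.1 t C/ha

173.1


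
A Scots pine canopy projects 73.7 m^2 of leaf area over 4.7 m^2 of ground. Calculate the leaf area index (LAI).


Formula: LAI = total leaf area / ground area  (dimensionless)
LAI = 73.7 m^2 / 4.7 m^2
LAI = 15.68

15.68


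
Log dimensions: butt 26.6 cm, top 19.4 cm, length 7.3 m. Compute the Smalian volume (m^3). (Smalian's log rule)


Smalian: V = (A1 + A2)/2 * L,  A = pi*(D/200)^2
A1 = pi*(26.6/200)^2 = 0.055572 m^2
A2 = pi*(19.4/200)^2 = 0.029559 m^2
V = (0.055572+0.029559)/2*7.3 = 0.3107 m^3

0.3107


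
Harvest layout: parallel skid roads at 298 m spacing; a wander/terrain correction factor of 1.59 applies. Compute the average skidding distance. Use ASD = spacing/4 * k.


Formula: ASD = (spacing / 4) * correction
Uncorrected distance = spacing / 4 = 298 / 4 = 74.5 m
ASD = 74.5 * 1.59 = 118 m

118


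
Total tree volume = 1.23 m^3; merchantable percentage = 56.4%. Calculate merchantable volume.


Formula: MV = V_total * (merchantable_pct / 100)
Merchantable fraction = 56.4% / 100 = 0.564
MV = 1.23 m^3 * 0.564 = 0.694 m^3

0.694


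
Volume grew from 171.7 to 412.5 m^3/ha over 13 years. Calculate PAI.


Formula: PAI = (V_T2 - V_T1) / (T2 - T1)
Volume increment = 412.5 - 171.7 = 240.8 m^3/ha
PAI = 240.8 / 13 = 18.52 m^3/ha/year

18.52


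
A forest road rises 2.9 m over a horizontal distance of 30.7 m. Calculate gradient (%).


Formula: Gradient = rise / run * 100
Gradient = 2.9 / 30.7 * 100 = 9.4%

9.4


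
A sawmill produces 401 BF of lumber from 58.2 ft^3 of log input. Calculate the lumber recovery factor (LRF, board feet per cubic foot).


Formula: LRF = Lumber Output (BF) / Log Input (ft^3)
LRF = 401 BF / 58.2 ft^3
LRF = 6.89 BF/ft^3

6.89


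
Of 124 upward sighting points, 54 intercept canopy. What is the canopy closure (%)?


Formula: Canopy closure = covered points / total points * 100
Closure = 54 / 124 * 100
Closure = 0.4355 * 100 = 43.5%

43.5


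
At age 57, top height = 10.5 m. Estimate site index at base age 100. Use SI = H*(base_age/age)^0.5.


Formula: SI = H_dom * (base_age / age)^0.5
Age ratio = 100 / 57 = 1.75439
sqrt(age_ratio) = 1.32453
SI = 10.5 * 1.32453 = 13.9 m

13.9


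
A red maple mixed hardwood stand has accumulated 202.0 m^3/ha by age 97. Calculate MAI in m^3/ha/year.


Formula: MAI = Total Volume / Stand Age
MAI = 202.0 m^3/ha / 97 years
MAI = 2.08 m^3/ha/year

2.08


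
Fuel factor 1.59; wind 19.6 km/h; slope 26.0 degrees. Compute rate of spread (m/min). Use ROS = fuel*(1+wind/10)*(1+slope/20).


Formula: ROS = fuel * (1 + wind/10) * (1 + slope/20)
Wind factor = 1 + 19.6/10 = 2.96
Slope factor = 1 + 26.0/20 = 2.3
ROS = 1.59 * 2.96 * 2.3 = 10.82 m/min

10.82


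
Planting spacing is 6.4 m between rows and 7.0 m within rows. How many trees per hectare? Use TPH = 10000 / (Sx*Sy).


Formula: TPH = 10000 m^2/ha / (spacing_x * spacing_y)
Area per tree = 6.4 m * 7.0 m = 44.8 m^2
TPH = 10000 / 44.8 = 223 trees/ha

223


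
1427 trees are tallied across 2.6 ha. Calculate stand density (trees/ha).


Formula: Stand Density = N_trees / Area_ha
Density = 1427 trees / 2.6 ha
Density = 549 trees/ha

549


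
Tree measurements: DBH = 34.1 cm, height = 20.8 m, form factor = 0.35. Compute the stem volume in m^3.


Formula: V = pi * (DBH/200)^2 * H * ff
Radius = DBH/200 = 34.1/200 = 0.1705 m
Radius^2 = 0.1705^2 = 0.02907025 m^2
V = pi * 0.02907025 * 20.8 * 0.35
V = 0.665 m^3

0.665


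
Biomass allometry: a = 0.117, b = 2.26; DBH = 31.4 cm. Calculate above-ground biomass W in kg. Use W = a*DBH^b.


Formula: W = a * DBH^b  (allometric power law)
DBH^b = 31.4^2.26 = 2415.8002
W = 0.117 * 2415.8002 = 282.6 kg

282.6


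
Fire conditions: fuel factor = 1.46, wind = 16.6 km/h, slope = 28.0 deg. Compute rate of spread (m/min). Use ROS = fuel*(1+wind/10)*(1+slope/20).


Formula: ROS = fuel * (1 + wind/10) * (1 + slope/20)
Wind factor = 1 + 16.6/10 = 2.66
Slope factor = 1 + 28.0/20 = 2.4
ROS = 1.46 * 2.66 * 2.4 = 9.32 m/min

9.32


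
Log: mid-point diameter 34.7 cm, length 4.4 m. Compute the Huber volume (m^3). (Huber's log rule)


Huber: V = Am * L,  Am = pi*(Dm/200)^2
Am = pi*(34.7/200)^2 = 0.094569 m^2
V = 0.094569*4.4 = 0.4161 m^3

0.4161


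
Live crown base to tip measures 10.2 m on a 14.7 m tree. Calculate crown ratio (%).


Formula: Crown Ratio = (Crown Length / Total Height) * 100
CR = (10.2 m / 14.7 m) * 100
CR = 0.6939 * 100 = 69.4%

69.4


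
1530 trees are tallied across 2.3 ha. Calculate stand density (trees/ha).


Formula: Stand Density = N_trees / Area_ha
Density = 1530 trees / 2.3 ha
Density = 665 trees/ha

665


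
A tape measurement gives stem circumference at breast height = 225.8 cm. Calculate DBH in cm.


Formula: DBH = C / pi
DBH = 225.8 / pi
pi = 3.14159...
DBH = 71.9 cm

71.9


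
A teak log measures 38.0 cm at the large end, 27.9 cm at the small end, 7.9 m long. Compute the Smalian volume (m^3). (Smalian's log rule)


Smalian: V = (A1 + A2)/2 * L,  A = pi*(D/200)^2
A1 = pi*(38.0/200)^2 = 0.113411 m^2
A2 = pi*(27.9/200)^2 = 0.061136 m^2
V = (0.113411+0.061136)/2*7.9 = 0.6895 m^3

0.6895


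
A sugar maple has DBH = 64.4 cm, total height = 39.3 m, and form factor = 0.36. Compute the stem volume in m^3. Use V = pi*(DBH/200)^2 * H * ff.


Formula: V = pi * (DBH/200)^2 * H * ff
Radius = DBH/200 = 64.4/200 = 0.322 m
Radius^2 = 0.322^2 = 0.103684 m^2
V = pi * 0.103684 * 39.3 * 0.36
V = 4.608 m^3

4.608


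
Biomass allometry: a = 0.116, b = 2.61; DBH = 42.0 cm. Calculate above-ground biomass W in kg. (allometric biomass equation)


Formula: W = a * DBH^b  (allometric power law)
DBH^b = 42.0^2.61 = 17245.6929
W = 0.116 * 17245.6929 = 2000.5 kg

2000.5


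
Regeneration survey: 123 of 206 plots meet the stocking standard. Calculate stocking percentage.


Formula: Stocking % = stocked plots / total plots * 100
Stocking = 123 / 206 * 100
Stocking = 0.5971 * 100 = 59.7%

59.7


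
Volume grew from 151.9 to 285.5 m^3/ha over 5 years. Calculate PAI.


Formula: PAI = (V_T2 - V_T1) / (T2 - T1)
Volume increment = 285.5 - 151.9 = 133.6 m^3/ha
PAI = 133.6 / 5 = 26.72 m^3/ha/year

26.72


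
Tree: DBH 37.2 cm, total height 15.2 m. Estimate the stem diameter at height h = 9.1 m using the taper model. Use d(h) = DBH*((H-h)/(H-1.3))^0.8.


Taper: d(h) = DBH * ((H - h) / (H - 1.3))^0.8
Numerator = H - h = 15.2 - 9.1 = 6.1 m
Denominator = H - 1.3 = 15.2 - 1.3 = 13.9 m
Ratio = 6.1 / 13.9 = 0.43885
d = 37.2 * 0.43885^0.8 = 19.2 cm

19.2


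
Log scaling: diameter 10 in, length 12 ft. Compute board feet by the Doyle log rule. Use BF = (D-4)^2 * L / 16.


Doyle: BF = (D - 4)^2 * L / 16
Adjusted diameter = 10 - 4 = 6 in
(D-4)^2 = 6^2 = 36
BF = 36 * 12 / 16 = 27 BF

27


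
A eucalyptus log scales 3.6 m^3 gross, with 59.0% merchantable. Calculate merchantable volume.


Formula: MV = V_total * (merchantable_pct / 100)
Merchantable fraction = 59.0% / 100 = 0.59
MV = 3.6 m^3 * 0.59 = 2.124 m^3

2.124


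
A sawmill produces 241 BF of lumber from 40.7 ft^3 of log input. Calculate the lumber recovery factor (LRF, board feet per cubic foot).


Formula: LRF = Lumber Output (BF) / Log Input (ft^3)
LRF = 241 BF / 40.7 ft^3
LRF = 5.92 BF/ft^3

5.92


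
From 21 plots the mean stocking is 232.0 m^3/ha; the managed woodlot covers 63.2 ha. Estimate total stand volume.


Formula: Total Volume = Mean Volume per ha * Total Area
Total Volume = 232.0 m^3/ha * 63.2 ha
Total Volume = 14662 m^3

14662


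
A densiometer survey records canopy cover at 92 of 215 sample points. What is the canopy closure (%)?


Formula: Canopy closure = covered points / total points * 100
Closure = 92 / 215 * 100
Closure = 0.4279 * 100 = 42.8%

42.8


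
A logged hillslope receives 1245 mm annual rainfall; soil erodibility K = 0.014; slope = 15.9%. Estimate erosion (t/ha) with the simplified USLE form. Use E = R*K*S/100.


Formula: E = R * K * S / 100  (simplified USLE)
R * K = 1245 * 0.014 = 17.43
E = 17.43 * 15.9 / 100 = 2.77 t/ha

2.77


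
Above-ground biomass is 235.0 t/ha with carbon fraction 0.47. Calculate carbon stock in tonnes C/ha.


Formula: Carbon Stock = Biomass * Carbon Fraction
C = 235.0 t/ha * 0.47
C = 110.5 t C/ha

110.5


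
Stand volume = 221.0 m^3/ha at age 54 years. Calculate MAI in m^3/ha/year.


Formula: MAI = Total Volume / Stand Age
MAI = 221.0 m^3/ha / 54 years
MAI = 4.09 m^3/ha/year

4.09


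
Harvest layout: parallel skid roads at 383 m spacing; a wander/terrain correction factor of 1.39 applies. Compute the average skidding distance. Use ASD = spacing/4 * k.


Formula: ASD = (spacing / 4) * correction
Uncorrected distance = spacing / 4 = 383 / 4 = 95.75 m
ASD = 95.75 * 1.39 = 133 m

133


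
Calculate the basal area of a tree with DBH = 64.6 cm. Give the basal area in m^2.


Formula: BA = pi * (DBH/2)^2 / 10000  (cm^2 to m^2)
Radius = DBH/2 = 64.6/2 = 32.3 cm
BA = pi * 32.3^2 / 10000
   = 3277.5922 cm^2 / 10000
   = 0.3278 m^2

0.3278


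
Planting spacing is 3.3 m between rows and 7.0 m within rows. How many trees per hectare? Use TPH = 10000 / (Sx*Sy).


Formula: TPH = 10000 m^2/ha / (spacing_x * spacing_y)
Area per tree = 3.3 m * 7.0 m = 23.1 m^2
TPH = 10000 / 23.1 = 433 trees/ha

433


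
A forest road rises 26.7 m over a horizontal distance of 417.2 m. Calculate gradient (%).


Formula: Gradient = rise / run * 100
Gradient = 26.7 / 417.2 * 100 = 6.4%

6.4


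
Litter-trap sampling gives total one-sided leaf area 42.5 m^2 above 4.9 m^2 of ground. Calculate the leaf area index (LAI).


Formula: LAI = total leaf area / ground area  (dimensionless)
LAI = 42.5 m^2 / 4.9 m^2
LAI = 8.67

8.67


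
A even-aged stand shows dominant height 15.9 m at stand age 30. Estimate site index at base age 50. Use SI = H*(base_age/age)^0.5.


Formula: SI = H_dom * (base_age / age)^0.5
Age ratio = 50 / 30 = 1.66667
sqrt(age_ratio) = 1.29099
SI = 15.9 * 1.29099 = 20.5 m

20.5


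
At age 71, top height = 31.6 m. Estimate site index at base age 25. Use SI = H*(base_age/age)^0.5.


Formula: SI = H_dom * (base_age / age)^0.5
Age ratio = 25 / 71 = 0.35211
sqrt(age_ratio) = 0.59339
SI = 31.6 * 0.59339 = 18.8 m

18.8


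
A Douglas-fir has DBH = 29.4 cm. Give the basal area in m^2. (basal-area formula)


Formula: BA = pi * (DBH/2)^2 / 10000  (cm^2 to m^2)
Radius = DBH/2 = 29.4/2 = 14.7 cm
BA = pi * 14.7^2 / 10000
   = 678.8668 cm^2 / 10000
   = 0.0679 m^2

0.0679


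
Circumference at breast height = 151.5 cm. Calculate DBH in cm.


Formula: DBH = C / pi
DBH = 151.5 / pi
pi = 3.14159...
DBH = 48.2 cm

48.2


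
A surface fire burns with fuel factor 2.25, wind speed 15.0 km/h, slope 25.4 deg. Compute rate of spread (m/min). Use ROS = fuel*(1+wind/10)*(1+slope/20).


Formula: ROS = fuel * (1 + wind/10) * (1 + slope/20)
Wind factor = 1 + 15.0/10 = 2.5
Slope factor = 1 + 25.4/20 = 2.27
ROS = 2.25 * 2.5 * 2.27 = 12.77 m/min

12.77


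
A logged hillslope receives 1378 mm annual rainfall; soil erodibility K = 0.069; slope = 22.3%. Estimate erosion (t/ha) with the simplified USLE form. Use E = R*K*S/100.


Formula: E = R * K * S / 100  (simplified USLE)
R * K = 1378 * 0.069 = 95.082
E = 95.082 * 22.3 / 100 = 21.2 t/ha

21.2


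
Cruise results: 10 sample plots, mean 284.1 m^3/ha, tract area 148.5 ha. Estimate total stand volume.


Formula: Total Volume = Mean Volume per ha * Total Area
Total Volume = 284.1 m^3/ha * 148.5 ha
Total Volume = 42189 m^3

42189


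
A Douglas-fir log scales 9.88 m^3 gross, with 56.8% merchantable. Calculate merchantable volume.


Formula: MV = V_total * (merchantable_pct / 100)
Merchantable fraction = 56.8% / 100 = 0.568
MV = 9.88 m^3 * 0.568 = 5.612 m^3

5.612


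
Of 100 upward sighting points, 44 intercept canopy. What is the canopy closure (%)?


Formula: Canopy closure = covered points / total points * 100
Closure = 44 / 100 * 100
Closure = 0.44 * 100 = 44.0%

44.0


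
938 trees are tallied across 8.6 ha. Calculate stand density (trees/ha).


Formula: Stand Density = N_trees / Area_ha
Density = 938 trees / 8.6 ha
Density = 109 trees/ha

109


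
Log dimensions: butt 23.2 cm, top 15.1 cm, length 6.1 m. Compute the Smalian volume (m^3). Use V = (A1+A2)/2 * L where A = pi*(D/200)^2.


Smalian: V = (A1 + A2)/2 * L,  A = pi*(D/200)^2
A1 = pi*(23.2/200)^2 = 0.042273 m^2
A2 = pi*(15.1/200)^2 = 0.017908 m^2
V = (0.042273+0.017908)/2*6.1 = 0.1836 m^3

0.1836


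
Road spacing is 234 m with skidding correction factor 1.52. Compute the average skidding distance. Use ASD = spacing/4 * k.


Formula: ASD = (spacing / 4) * correction
Uncorrected distance = spacing / 4 = 234 / 4 = 58.5 m
ASD = 58.5 * 1.52 = 89 m

89


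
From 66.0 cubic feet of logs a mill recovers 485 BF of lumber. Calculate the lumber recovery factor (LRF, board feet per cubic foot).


Formula: LRF = Lumber Output (BF) / Log Input (ft^3)
LRF = 485 BF / 66.0 ft^3
LRF = 7.35 BF/ft^3

7.35


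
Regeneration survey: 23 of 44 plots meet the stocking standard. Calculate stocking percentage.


Formula: Stocking % = stocked plots / total plots * 100
Stocking = 23 / 44 * 100
Stocking = 0.5227 * 100 = 52.3%

52.3


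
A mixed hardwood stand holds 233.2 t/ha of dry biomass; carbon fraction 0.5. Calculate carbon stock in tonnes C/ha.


Formula: Carbon Stock = Biomass * Carbon Fraction
C = 233.2 t/ha * 0.5
C = 116.6 t C/ha

116.6


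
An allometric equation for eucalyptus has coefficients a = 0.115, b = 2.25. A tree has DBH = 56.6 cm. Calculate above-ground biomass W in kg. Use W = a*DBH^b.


Formula: W = a * DBH^b  (allometric power law)
DBH^b = 56.6^2.25 = 8786.926
W = 0.115 * 8786.926 = 1010.5 kg

1010.5


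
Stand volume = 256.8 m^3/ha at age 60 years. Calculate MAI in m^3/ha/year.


Formula: MAI = Total Volume / Stand Age
MAI = 256.8 m^3/ha / 60 years
MAI = 4.28 m^3/ha/year

4.28


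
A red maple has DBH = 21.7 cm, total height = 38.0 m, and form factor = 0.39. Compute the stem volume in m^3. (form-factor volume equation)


Formula: V = pi * (DBH/200)^2 * H * ff
Radius = DBH/200 = 21.7/200 = 0.1085 m
Radius^2 = 0.1085^2 = 0.01177225 m^2
V = pi * 0.01177225 * 38.0 * 0.39
V = 0.548 m^3

0.548


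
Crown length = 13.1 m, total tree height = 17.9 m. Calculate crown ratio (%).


Formula: Crown Ratio = (Crown Length / Total Height) * 100
CR = (13.1 m / 17.9 m) * 100
CR = 0.7318 * 100 = 73.2%

73.2


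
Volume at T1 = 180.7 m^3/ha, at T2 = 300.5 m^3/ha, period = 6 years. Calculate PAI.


Formula: PAI = (V_T2 - V_T1) / (T2 - T1)
Volume increment = 300.5 - 180.7 = 119.8 m^3/ha
PAI = 119.8 / 6 = 19.97 m^3/ha/year

19.97


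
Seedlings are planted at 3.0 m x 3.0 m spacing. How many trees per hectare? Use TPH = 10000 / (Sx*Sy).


Formula: TPH = 10000 m^2/ha / (spacing_x * spacing_y)
Area per tree = 3.0 m * 3.0 m = 9.0 m^2
TPH = 10000 / 9.0 = 1111 trees/ha

1111


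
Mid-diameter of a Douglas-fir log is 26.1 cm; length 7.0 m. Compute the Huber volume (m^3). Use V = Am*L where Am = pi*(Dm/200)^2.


Huber: V = Am * L,  Am = pi*(Dm/200)^2
Am = pi*(26.1/200)^2 = 0.053502 m^2
V = 0.053502*7.0 = 0.3745 m^3

0.3745


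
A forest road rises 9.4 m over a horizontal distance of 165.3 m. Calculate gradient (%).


Formula: Gradient = rise / run * 100
Gradient = 9.4 / 165.3 * 100 = 5.7%

5.7


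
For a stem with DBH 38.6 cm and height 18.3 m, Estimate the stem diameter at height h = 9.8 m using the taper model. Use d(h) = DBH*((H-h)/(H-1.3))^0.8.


Taper: d(h) = DBH * ((H - h) / (H - 1.3))^0.8
Numerator = H - h = 18.3 - 9.8 = 8.5 m
Denominator = H - 1.3 = 18.3 - 1.3 = 17.0 m
Ratio = 8.5 / 17.0 = 0.5
d = 38.6 * 0.5^0.8 = 22.2 cm

22.2


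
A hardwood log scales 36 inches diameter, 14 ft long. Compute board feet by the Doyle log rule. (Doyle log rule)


Doyle: BF = (D - 4)^2 * L / 16
Adjusted diameter = 36 - 4 = 32 in
(D-4)^2 = 32^2 = 1024
BF = 1024 * 14 / 16 = 896 BF

896


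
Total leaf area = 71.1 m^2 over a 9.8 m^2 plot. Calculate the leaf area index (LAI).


Formula: LAI = total leaf area / ground area  (dimensionless)
LAI = 71.1 m^2 / 9.8 m^2
LAI = 7.26

7.26


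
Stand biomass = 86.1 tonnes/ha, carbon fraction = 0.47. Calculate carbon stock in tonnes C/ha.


Formula: Carbon Stock = Biomass * Carbon Fraction
C = 86.1 t/ha * 0.47
C = 40.5 t C/ha

40.5


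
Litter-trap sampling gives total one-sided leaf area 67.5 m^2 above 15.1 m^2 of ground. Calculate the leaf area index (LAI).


Formula: LAI = total leaf area / ground area  (dimensionless)
LAI = 67.5 m^2 / 15.1 m^2
LAI = 4.47

4.47


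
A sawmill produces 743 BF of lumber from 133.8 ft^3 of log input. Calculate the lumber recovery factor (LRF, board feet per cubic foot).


Formula: LRF = Lumber Output (BF) / Log Input (ft^3)
LRF = 743 BF / 133.8 ft^3
LRF = 5.55 BF/ft^3

5.55


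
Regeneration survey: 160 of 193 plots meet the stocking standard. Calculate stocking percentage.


Formula: Stocking % = stocked plots / total plots * 100
Stocking = 160 / 193 * 100
Stocking = 0.829 * 100 = 82.9%

82.9


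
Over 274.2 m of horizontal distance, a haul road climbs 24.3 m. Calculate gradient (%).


Formula: Gradient = rise / run * 100
Gradient = 24.3 / 274.2 * 100 = 8.9%

8.9


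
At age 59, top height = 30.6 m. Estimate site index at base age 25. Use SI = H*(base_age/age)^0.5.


Formula: SI = H_dom * (base_age / age)^0.5
Age ratio = 25 / 59 = 0.42373
sqrt(age_ratio) = 0.65094
SI = 30.6 * 0.65094 = 19.9 m

19.9


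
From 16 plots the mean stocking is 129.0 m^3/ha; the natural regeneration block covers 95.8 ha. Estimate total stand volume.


Formula: Total Volume = Mean Volume per ha * Total Area
Total Volume = 129.0 m^3/ha * 95.8 ha
Total Volume = 12358 m^3

12358


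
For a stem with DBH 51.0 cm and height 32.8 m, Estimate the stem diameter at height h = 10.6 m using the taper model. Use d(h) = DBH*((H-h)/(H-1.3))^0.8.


Taper: d(h) = DBH * ((H - h) / (H - 1.3))^0.8
Numerator = H - h = 32.8 - 10.6 = 22.2 m
Denominator = H - 1.3 = 32.8 - 1.3 = 31.5 m
Ratio = 22.2 / 31.5 = 0.70476
d = 51.0 * 0.70476^0.8 = 38.5 cm

38.5


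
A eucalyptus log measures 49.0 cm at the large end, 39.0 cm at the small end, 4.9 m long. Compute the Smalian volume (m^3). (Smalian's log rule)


Smalian: V = (A1 + A2)/2 * L,  A = pi*(D/200)^2
A1 = pi*(49.0/200)^2 = 0.188574 m^2
A2 = pi*(39.0/200)^2 = 0.119459 m^2
V = (0.188574+0.119459)/2*4.9 = 0.7547 m^3

0.7547


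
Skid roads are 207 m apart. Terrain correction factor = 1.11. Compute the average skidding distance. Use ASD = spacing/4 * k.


Formula: ASD = (spacing / 4) * correction
Uncorrected distance = spacing / 4 = 207 / 4 = 51.75 m
ASD = 51.75 * 1.11 = 57 m

57


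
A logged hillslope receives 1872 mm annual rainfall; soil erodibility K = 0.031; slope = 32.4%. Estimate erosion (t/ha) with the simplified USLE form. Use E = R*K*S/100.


Formula: E = R * K * S / 100  (simplified USLE)
R * K = 1872 * 0.031 = 58.032
E = 58.032 * 32.4 / 100 = 18.8 t/ha

18.8


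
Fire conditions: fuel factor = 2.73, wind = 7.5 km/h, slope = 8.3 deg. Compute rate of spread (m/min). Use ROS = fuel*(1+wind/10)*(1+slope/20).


Formula: ROS = fuel * (1 + wind/10) * (1 + slope/20)
Wind factor = 1 + 7.5/10 = 1.75
Slope factor = 1 + 8.3/20 = 1.415
ROS = 2.73 * 1.75 * 1.415 = 6.76 m/min

6.76


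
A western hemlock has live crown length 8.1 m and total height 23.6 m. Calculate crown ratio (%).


Formula: Crown Ratio = (Crown Length / Total Height) * 100
CR = (8.1 m / 23.6 m) * 100
CR = 0.3432 * 100 = 34.3%

34.3


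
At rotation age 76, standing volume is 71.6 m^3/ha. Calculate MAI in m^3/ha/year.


Formula: MAI = Total Volume / Stand Age
MAI = 71.6 m^3/ha / 76 years
MAI = 0.94 m^3/ha/year

0.94


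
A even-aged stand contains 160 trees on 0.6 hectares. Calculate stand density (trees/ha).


Formula: Stand Density = N_trees / Area_ha
Density = 160 trees / 0.6 ha
Density = 267 trees/ha

267


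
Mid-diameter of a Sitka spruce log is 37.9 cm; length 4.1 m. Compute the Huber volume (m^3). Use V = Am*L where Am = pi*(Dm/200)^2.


Huber: V = Am * L,  Am = pi*(Dm/200)^2
Am = pi*(37.9/200)^2 = 0.112815 m^2
V = 0.112815*4.1 = 0.4625 m^3

0.4625


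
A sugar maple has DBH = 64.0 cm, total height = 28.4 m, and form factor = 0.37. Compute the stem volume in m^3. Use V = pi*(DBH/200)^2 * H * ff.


Formula: V = pi * (DBH/200)^2 * H * ff
Radius = DBH/200 = 64.0/200 = 0.32 m
Radius^2 = 0.32^2 = 0.1024 m^2
V = pi * 0.1024 * 28.4 * 0.37
V = 3.38 m^3

3.38


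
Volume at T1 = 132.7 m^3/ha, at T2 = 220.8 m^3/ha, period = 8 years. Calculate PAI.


Formula: PAI = (V_T2 - V_T1) / (T2 - T1)
Volume increment = 220.8 - 132.7 = 88.1 m^3/ha
PAI = 88.1 / 8 = 11.01 m^3/ha/year

11.01


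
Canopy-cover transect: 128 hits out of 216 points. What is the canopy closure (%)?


Formula: Canopy closure = covered points / total points * 100
Closure = 128 / 216 * 100
Closure = 0.5926 * 100 = 59.3%

59.3


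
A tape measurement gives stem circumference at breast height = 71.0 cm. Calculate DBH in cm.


Formula: DBH = C / pi
DBH = 71.0 / pi
pi = 3.14159...
DBH = 22.6 cm

22.6


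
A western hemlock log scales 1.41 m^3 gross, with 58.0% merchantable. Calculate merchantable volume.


Formula: MV = V_total * (merchantable_pct / 100)
Merchantable fraction = 58.0% / 100 = 0.58
MV = 1.41 m^3 * 0.58 = 0.818 m^3

0.818


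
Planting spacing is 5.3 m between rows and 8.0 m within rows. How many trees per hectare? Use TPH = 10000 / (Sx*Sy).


Formula: TPH = 10000 m^2/ha / (spacing_x * spacing_y)
Area per tree = 5.3 m * 8.0 m = 42.4 m^2
TPH = 10000 / 42.4 = 236 trees/ha

236


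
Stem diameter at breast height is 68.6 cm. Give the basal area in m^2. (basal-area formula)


Formula: BA = pi * (DBH/2)^2 / 10000  (cm^2 to m^2)
Radius = DBH/2 = 68.6/2 = 34.3 cm
BA = pi * 34.3^2 / 10000
   = 3696.0523 cm^2 / 10000
   = 0.3696 m^2

0.3696


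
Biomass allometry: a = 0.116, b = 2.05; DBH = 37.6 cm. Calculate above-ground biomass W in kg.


Formula: W = a * DBH^b  (allometric power law)
DBH^b = 37.6^2.05 = 1694.8649
W = 0.116 * 1694.8649 = 196.6 kg

196.6


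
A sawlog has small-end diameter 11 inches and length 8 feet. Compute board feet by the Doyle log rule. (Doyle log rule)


Doyle: BF = (D - 4)^2 * L / 16
Adjusted diameter = 11 - 4 = 7 in
(D-4)^2 = 7^2 = 49
BF = 49 * 8 / 16 = 25 BF

25


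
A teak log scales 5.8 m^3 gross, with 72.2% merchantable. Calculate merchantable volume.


Formula: MV = V_total * (merchantable_pct / 100)
Merchantable fraction = 72.2% / 100 = 0.722
MV = 5.8 m^3 * 0.722 = 4.188 m^3

4.188


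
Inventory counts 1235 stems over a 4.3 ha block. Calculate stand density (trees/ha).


Formula: Stand Density = N_trees / Area_ha
Density = 1235 trees / 4.3 ha
Density = 287 trees/ha

287


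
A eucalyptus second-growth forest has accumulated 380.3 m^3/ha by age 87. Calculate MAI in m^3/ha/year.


Formula: MAI = Total Volume / Stand Age
MAI = 380.3 m^3/ha / 87 years
MAI = 4.37 m^3/ha/year

4.37


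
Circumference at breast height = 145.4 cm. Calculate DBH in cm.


Formula: DBH = C / pi
DBH = 145.4 / pi
pi = 3.14159...
DBH = 46.3 cm

46.3


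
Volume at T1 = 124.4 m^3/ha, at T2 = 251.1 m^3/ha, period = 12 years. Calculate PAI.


Formula: PAI = (V_T2 - V_T1) / (T2 - T1)
Volume increment = 251.1 - 124.4 = 126.7 m^3/ha
PAI = 126.7 / 12 = 10.56 m^3/ha/year

10.56


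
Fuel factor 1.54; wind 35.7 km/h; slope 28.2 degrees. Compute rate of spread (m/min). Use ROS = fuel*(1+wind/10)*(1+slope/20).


Formula: ROS = fuel * (1 + wind/10) * (1 + slope/20)
Wind factor = 1 + 35.7/10 = 4.57
Slope factor = 1 + 28.2/20 = 2.41
ROS = 1.54 * 4.57 * 2.41 = 16.96 m/min

16.96


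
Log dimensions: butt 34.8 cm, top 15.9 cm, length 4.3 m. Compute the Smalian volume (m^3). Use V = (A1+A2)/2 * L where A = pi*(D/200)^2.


Smalian: V = (A1 + A2)/2 * L,  A = pi*(D/200)^2
A1 = pi*(34.8/200)^2 = 0.095115 m^2
A2 = pi*(15.9/200)^2 = 0.019856 m^2
V = (0.095115+0.019856)/2*4.3 = 0.2472 m^3

0.2472


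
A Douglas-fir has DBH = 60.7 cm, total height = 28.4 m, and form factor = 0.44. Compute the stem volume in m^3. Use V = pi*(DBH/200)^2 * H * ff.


Formula: V = pi * (DBH/200)^2 * H * ff
Radius = DBH/200 = 60.7/200 = 0.3035 m
Radius^2 = 0.3035^2 = 0.09211225 m^2
V = pi * 0.09211225 * 28.4 * 0.44
V = 3.616 m^3

3.616


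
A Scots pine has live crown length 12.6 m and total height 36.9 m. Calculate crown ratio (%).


Formula: Crown Ratio = (Crown Length / Total Height) * 100
CR = (12.6 m / 36.9 m) * 100
CR = 0.3415 * 100 = 34.1%

34.1


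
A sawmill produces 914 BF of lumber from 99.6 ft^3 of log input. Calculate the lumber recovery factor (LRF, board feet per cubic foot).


Formula: LRF = Lumber Output (BF) / Log Input (ft^3)
LRF = 914 BF / 99.6 ft^3
LRF = 9.18 BF/ft^3

9.18


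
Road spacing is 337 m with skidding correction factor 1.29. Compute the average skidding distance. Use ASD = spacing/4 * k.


Formula: ASD = (spacing / 4) * correction
Uncorrected distance = spacing / 4 = 337 / 4 = 84.25 m
ASD = 84.25 * 1.29 = 109 m

109


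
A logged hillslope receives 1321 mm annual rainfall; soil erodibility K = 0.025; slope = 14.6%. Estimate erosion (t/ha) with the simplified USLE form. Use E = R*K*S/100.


Formula: E = R * K * S / 100  (simplified USLE)
R * K = 1321 * 0.025 = 33.025
E = 33.025 * 14.6 / 100 = 4.82 t/ha

4.82


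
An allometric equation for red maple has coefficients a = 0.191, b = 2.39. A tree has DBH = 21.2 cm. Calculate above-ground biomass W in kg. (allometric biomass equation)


Formula: W = a * DBH^b  (allometric power law)
DBH^b = 21.2^2.39 = 1478.9133
W = 0.191 * 1478.9133 = 282.5 kg

282.5


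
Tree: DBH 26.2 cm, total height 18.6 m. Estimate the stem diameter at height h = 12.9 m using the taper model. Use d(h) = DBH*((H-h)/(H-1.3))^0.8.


Taper: d(h) = DBH * ((H - h) / (H - 1.3))^0.8
Numerator = H - h = 18.6 - 12.9 = 5.7 m
Denominator = H - 1.3 = 18.6 - 1.3 = 17.3 m
Ratio = 5.7 / 17.3 = 0.32948
d = 26.2 * 0.32948^0.8 = 10.8 cm

10.8


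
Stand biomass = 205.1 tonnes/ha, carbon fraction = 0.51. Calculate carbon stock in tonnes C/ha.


Formula: Carbon Stock = Biomass * Carbon Fraction
C = 205.1 t/ha * 0.51
C = 104.6 t C/ha

104.6


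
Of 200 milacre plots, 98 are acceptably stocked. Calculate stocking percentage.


Formula: Stocking % = stocked plots / total plots * 100
Stocking = 98 / 200 * 100
Stocking = 0.49 * 100 = 49.0%

49.0


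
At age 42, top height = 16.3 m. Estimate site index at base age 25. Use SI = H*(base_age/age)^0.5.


Formula: SI = H_dom * (base_age / age)^0.5
Age ratio = 25 / 42 = 0.59524
sqrt(age_ratio) = 0.77152
SI = 16.3 * 0.77152 = 12.6 m

12.6


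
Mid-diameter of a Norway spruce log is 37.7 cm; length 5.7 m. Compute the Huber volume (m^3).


Huber: V = Am * L,  Am = pi*(Dm/200)^2
Am = pi*(37.7/200)^2 = 0.111628 m^2
V = 0.111628*5.7 = 0.6363 m^3

0.6363


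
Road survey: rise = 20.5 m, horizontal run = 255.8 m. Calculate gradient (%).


Formula: Gradient = rise / run * 100
Gradient = 20.5 / 255.8 * 100 = 8.0%

8.0


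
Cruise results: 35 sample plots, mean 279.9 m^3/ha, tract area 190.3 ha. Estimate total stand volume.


Formula: Total Volume = Mean Volume per ha * Total Area
Total Volume = 279.9 m^3/ha * 190.3 ha
Total Volume = 53265 m^3

53265


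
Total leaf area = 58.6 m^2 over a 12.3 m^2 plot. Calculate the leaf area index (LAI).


Formula: LAI = total leaf area / ground area  (dimensionless)
LAI = 58.6 m^2 / 12.3 m^2
LAI = 4.76

4.76


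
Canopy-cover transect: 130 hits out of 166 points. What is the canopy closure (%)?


Formula: Canopy closure = covered points / total points * 100
Closure = 130 / 166 * 100
Closure = 0.7831 * 100 = 78.3%

78.3


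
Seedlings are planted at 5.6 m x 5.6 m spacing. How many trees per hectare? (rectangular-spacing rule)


Formula: TPH = 10000 m^2/ha / (spacing_x * spacing_y)
Area per tree = 5.6 m * 5.6 m = 31.36 m^2
TPH = 10000 / 31.36 = 319 trees/ha

319


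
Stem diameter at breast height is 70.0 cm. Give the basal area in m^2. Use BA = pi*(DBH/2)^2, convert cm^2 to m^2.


Formula: BA = pi * (DBH/2)^2 / 10000  (cm^2 to m^2)
Radius = DBH/2 = 70.0/2 = 35.0 cm
BA = pi * 35.0^2 / 10000
   = 3848.451 cm^2 / 10000
   = 0.3848 m^2

0.3848


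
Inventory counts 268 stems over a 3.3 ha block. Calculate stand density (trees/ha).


Formula: Stand Density = N_trees / Area_ha
Density = 268 trees / 3.3 ha
Density = 81 trees/ha

81


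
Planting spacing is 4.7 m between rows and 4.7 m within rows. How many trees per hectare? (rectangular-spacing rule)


Formula: TPH = 10000 m^2/ha / (spacing_x * spacing_y)
Area per tree = 4.7 m * 4.7 m = 22.09 m^2
TPH = 10000 / 22.09 = 453 trees/ha

453


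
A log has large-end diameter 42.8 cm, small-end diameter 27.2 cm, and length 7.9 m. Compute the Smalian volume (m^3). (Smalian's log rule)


Smalian: V = (A1 + A2)/2 * L,  A = pi*(D/200)^2
A1 = pi*(42.8/200)^2 = 0.143872 m^2
A2 = pi*(27.2/200)^2 = 0.058107 m^2
V = (0.143872+0.058107)/2*7.9 = 0.7978 m^3

0.7978


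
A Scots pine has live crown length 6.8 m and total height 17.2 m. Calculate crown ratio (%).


Formula: Crown Ratio = (Crown Length / Total Height) * 100
CR = (6.8 m / 17.2 m) * 100
CR = 0.3953 * 100 = 39.5%

39.5
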